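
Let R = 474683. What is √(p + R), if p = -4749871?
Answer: 2*I*√1068797 ≈ 2067.7*I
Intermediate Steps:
√(p + R) = √(-4749871 + 474683) = √(-4275188) = 2*I*√1068797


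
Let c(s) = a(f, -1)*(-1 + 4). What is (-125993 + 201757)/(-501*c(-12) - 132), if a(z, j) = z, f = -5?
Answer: 75764/7383 ≈ 10.262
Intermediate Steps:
c(s) = -15 (c(s) = -5*(-1 + 4) = -5*3 = -15)
(-125993 + 201757)/(-501*c(-12) - 132) = (-125993 + 201757)/(-501*(-15) - 132) = 75764/(7515 - 132) = 75764/7383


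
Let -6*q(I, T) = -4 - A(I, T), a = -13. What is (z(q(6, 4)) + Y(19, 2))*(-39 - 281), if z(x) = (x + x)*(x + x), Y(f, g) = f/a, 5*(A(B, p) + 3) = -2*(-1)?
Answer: 232832/585 ≈ 398.00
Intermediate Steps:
A(B, p) = -13/5 (A(B, p) = -3 + (-2*(-1))/5 = -3 + (⅕)*2 = -3 + ⅖ = -13/5)
Y(f, g) = -f/13 (Y(f, g) = f/(-13) = f*(-1/13) = -f/13)
q(I, T) = 7/30 (q(I, T) = -(-4 - 1*(-13/5))/6 = -(-4 + 13/5)/6 = -⅙*(-7/5) = 7/30)
z(x) = 4*x² (z(x) = (2*x)*(2*x) = 4*x²)
(z(q(6, 4)) + Y(19, 2))*(-39 - 281) = (4*(7/30)² - 1/13*19)*(-39 - 281) = (4*(49/900) - 19/13)*(-320) = (49/225 - 19/13)*(-320) = -3638/2925*(-320) = 232832/585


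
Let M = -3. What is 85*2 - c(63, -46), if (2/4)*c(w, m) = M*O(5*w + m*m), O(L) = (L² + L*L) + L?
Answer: 70931888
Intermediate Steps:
O(L) = L + 2*L² (O(L) = (L² + L²) + L = 2*L² + L = L + 2*L²)
c(w, m) = -6*(m² + 5*w)*(1 + 2*m² + 10*w) (c(w, m) = 2*(-3*(5*w + m*m)*(1 + 2*(5*w + m*m))) = 2*(-3*(5*w + m²)*(1 + 2*(5*w + m²))) = 2*(-3*(m² + 5*w)*(1 + 2*(m² + 5*w))) = 2*(-3*(m² + 5*w)*(1 + (2*m² + 10*w))) = 2*(-3*(m² + 5*w)*(1 + 2*m² + 10*w)) = -6*(m² + 5*w)*(1 + 2*m² + 10*w))
85*2 - c(63, -46) = 85*2 - (-6)*((-46)² + 5*63)*(1 + 2*(-46)² + 10*63) = 170 - (-6)*(2116 + 315)*(1 + 2*2116 + 630) = 170 - (-6)*2431*(1 + 4232 + 630) = 170 - (-6)*2431*4863 = 170 - 1*(-70931718) = 170 + 70931718 = 70931888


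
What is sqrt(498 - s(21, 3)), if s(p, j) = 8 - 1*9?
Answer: sqrt(499) ≈ 22.338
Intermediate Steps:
s(p, j) = -1 (s(p, j) = 8 - 9 = -1)
sqrt(498 - s(21, 3)) = sqrt(498 - 1*(-1)) = sqrt(498 + 1) = sqrt(499)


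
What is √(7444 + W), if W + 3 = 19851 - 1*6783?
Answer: √20509 ≈ 143.21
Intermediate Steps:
W = 13065 (W = -3 + (19851 - 1*6783) = -3 + (19851 - 6783) = -3 + 13068 = 13065)
√(7444 + W) = √(7444 + 13065) = √20509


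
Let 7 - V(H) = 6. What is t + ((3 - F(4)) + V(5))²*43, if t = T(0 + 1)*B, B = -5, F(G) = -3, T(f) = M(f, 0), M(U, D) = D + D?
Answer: 2107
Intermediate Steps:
M(U, D) = 2*D
T(f) = 0 (T(f) = 2*0 = 0)
V(H) = 1 (V(H) = 7 - 1*6 = 7 - 6 = 1)
t = 0 (t = 0*(-5) = 0)
t + ((3 - F(4)) + V(5))²*43 = 0 + ((3 - 1*(-3)) + 1)²*43 = 0 + ((3 + 3) + 1)²*43 = 0 + (6 + 1)²*43 = 0 + 7²*43 = 0 + 49*43 = 0 + 2107 = 2107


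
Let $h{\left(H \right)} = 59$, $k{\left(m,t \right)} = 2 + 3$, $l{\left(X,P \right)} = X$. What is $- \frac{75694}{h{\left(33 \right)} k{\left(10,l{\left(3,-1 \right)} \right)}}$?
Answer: $- \frac{75694}{295} \approx -256.59$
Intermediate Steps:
$k{\left(m,t \right)} = 5$
$- \frac{75694}{h{\left(33 \right)} k{\left(10,l{\left(3,-1 \right)} \right)}} = - \frac{75694}{59 \cdot 5} = - \frac{75694}{295}$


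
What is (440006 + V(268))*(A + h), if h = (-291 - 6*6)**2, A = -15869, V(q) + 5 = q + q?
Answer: 40115299220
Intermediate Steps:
V(q) = -5 + 2*q (V(q) = -5 + (q + q) = -5 + 2*q)
h = 106929 (h = (-291 - 36)**2 = (-327)**2 = 106929)
(440006 + V(268))*(A + h) = (440006 + (-5 + 2*268))*(-15869 + 106929) = (440006 + (-5 + 536))*91060 = (440006 + 531)*91060 = 440537*91060 = 40115299220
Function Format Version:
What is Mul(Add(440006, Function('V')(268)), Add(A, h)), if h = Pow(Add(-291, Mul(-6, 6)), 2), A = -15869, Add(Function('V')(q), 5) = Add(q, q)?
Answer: 40115299220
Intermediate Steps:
Function('V')(q) = Add(-5, Mul(2, q)) (Function('V')(q) = Add(-5, Add(q, q)) = Add(-5, Mul(2, q)))
h = 106929 (h = Pow(Add(-291, -36), 2) = Pow(-327, 2) = 106929)
Mul(Add(440006, Function('V')(268)), Add(A, h)) = Mul(Add(440006, Add(-5, Mul(2, 268))), Add(-15869, 106929)) = Mul(Add(440006, Add(-5, 536)), 91060) = Mul(Add(440006, 531), 91060) = Mul(440537, 91060) = 40115299220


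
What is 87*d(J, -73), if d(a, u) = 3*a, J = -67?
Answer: -17487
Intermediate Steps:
87*d(J, -73) = 87*(3*(-67)) = 87*(-201) = -17487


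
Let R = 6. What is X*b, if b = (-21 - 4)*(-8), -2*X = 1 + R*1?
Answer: -700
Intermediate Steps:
X = -7/2 (X = -(1 + 6*1)/2 = -(1 + 6)/2 = -½*7 = -7/2 ≈ -3.5000)
b = 200 (b = -25*(-8) = 200)
X*b = -7/2*200 = -700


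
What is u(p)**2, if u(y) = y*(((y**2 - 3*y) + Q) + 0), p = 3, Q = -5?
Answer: 225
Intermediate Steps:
u(y) = y*(-5 + y**2 - 3*y) (u(y) = y*(((y**2 - 3*y) - 5) + 0) = y*((-5 + y**2 - 3*y) + 0) = y*(-5 + y**2 - 3*y))
u(p)**2 = (3*(-5 + 3**2 - 3*3))**2 = (3*(-5 + 9 - 9))**2 = (3*(-5))**2 = (-15)**2 = 225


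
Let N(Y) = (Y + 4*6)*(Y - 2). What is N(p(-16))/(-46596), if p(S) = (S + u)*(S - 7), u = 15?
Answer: -329/15532 ≈ -0.021182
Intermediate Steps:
p(S) = (-7 + S)*(15 + S) (p(S) = (S + 15)*(S - 7) = (15 + S)*(-7 + S) = (-7 + S)*(15 + S))
N(Y) = (-2 + Y)*(24 + Y) (N(Y) = (Y + 24)*(-2 + Y) = (24 + Y)*(-2 + Y) = (-2 + Y)*(24 + Y))
N(p(-16))/(-46596) = (-48 + (-105 + (-16)² + 8*(-16))² + 22*(-105 + (-16)² + 8*(-16)))/(-46596) = (-48 + (-105 + 256 - 128)² + 22*(-105 + 256 - 128))*(-1/46596) = (-48 + 23² + 22*23)*(-1/46596) = (-48 + 529 + 506)*(-1/46596) = 987*(-1/46596) = -329/15532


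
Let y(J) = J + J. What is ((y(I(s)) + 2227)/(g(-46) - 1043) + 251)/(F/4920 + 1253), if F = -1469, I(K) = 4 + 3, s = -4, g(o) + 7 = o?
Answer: 167805825/844370867 ≈ 0.19873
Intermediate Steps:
g(o) = -7 + o
I(K) = 7
y(J) = 2*J
((y(I(s)) + 2227)/(g(-46) - 1043) + 251)/(F/4920 + 1253) = ((2*7 + 2227)/((-7 - 46) - 1043) + 251)/(-1469/4920 + 1253) = ((14 + 2227)/(-53 - 1043) + 251)/(-1469*1/4920 + 1253) = (2241/(-1096) + 251)/(-1469/4920 + 1253) = (2241*(-1/1096) + 251)/(6163291/4920) = (-2241/1096 + 251)*(4920/6163291) = (272855/1096)*(4920/6163291) = 167805825/844370867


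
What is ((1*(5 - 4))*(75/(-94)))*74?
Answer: -2775/47 ≈ -59.043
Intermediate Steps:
((1*(5 - 4))*(75/(-94)))*74 = ((1*1)*(75*(-1/94)))*74 = (1*(-75/94))*74 = -75/94*74 = -2775/47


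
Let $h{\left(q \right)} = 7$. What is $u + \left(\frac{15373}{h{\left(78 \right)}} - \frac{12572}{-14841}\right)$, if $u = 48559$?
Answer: $\frac{5272887530}{103887} \approx 50756.0$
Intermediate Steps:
$u + \left(\frac{15373}{h{\left(78 \right)}} - \frac{12572}{-14841}\right) = 48559 + \left(\frac{15373}{7} - \frac{12572}{-14841}\right) = 48559 + \left(15373 \cdot \frac{1}{7} - - \frac{12572}{14841}\right) = 48559 + \left(\frac{15373}{7} + \frac{12572}{14841}\right) = 48559 + \frac{228238697}{103887} = \frac{5272887530}{103887}$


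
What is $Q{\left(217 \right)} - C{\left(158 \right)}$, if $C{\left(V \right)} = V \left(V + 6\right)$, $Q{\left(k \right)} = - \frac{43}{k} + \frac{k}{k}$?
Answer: $- \frac{5622730}{217} \approx -25911.0$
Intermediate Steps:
$Q{\left(k \right)} = 1 - \frac{43}{k}$ ($Q{\left(k \right)} = - \frac{43}{k} + 1 = 1 - \frac{43}{k}$)
$C{\left(V \right)} = V \left(6 + V\right)$
$Q{\left(217 \right)} - C{\left(158 \right)} = \frac{-43 + 217}{217} - 158 \left(6 + 158\right) = \frac{1}{217} \cdot 174 - 158 \cdot 164 = \frac{174}{217} - 25912 = - \frac{5622730}{217}$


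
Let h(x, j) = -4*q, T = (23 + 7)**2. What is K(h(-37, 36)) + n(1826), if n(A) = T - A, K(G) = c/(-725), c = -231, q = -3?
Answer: -671119/725 ≈ -925.68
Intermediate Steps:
T = 900 (T = 30**2 = 900)
h(x, j) = 12 (h(x, j) = -4*(-3) = 12)
K(G) = 231/725 (K(G) = -231/(-725) = -231*(-1/725) = 231/725)
n(A) = 900 - A
K(h(-37, 36)) + n(1826) = 231/725 + (900 - 1*1826) = 231/725 + (900 - 1826) = 231/725 - 926 = -671119/725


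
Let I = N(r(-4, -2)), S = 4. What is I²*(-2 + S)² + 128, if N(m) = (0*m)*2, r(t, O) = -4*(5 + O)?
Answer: 128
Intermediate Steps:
r(t, O) = -20 - 4*O
N(m) = 0 (N(m) = 0*2 = 0)
I = 0
I²*(-2 + S)² + 128 = 0²*(-2 + 4)² + 128 = 0*2² + 128 = 0*4 + 128 = 0 + 128 = 128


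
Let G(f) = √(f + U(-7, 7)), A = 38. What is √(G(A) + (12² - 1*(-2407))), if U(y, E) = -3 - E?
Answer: √(2551 + 2*√7) ≈ 50.560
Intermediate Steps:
G(f) = √(-10 + f) (G(f) = √(f + (-3 - 1*7)) = √(f + (-3 - 7)) = √(f - 10) = √(-10 + f))
√(G(A) + (12² - 1*(-2407))) = √(√(-10 + 38) + (12² - 1*(-2407))) = √(√28 + (144 + 2407)) = √(2*√7 + 2551) = √(2551 + 2*√7)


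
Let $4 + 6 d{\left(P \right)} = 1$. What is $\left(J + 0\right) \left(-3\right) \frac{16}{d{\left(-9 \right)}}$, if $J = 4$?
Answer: $384$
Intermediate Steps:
$d{\left(P \right)} = - \frac{1}{2}$ ($d{\left(P \right)} = - \frac{2}{3} + \frac{1}{6} \cdot 1 = - \frac{2}{3} + \frac{1}{6} = - \frac{1}{2}$)
$\left(J + 0\right) \left(-3\right) \frac{16}{d{\left(-9 \right)}} = \left(4 + 0\right) \left(-3\right) \frac{16}{- \frac{1}{2}} = 4 \left(-3\right) 16 \left(-2\right) = \left(-12\right) \left(-32\right) = 384$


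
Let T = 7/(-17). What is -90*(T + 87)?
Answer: -132480/17 ≈ -7792.9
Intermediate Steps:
T = -7/17 (T = 7*(-1/17) = -7/17 ≈ -0.41176)
-90*(T + 87) = -90*(-7/17 + 87) = -90*1472/17 = -132480/17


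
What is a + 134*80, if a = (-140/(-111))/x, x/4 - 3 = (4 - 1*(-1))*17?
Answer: 104712995/9768 ≈ 10720.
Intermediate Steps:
x = 352 (x = 12 + 4*((4 - 1*(-1))*17) = 12 + 4*((4 + 1)*17) = 12 + 4*(5*17) = 12 + 4*85 = 12 + 340 = 352)
a = 35/9768 (a = -140/(-111)/352 = -140*(-1/111)*(1/352) = (140/111)*(1/352) = 35/9768 ≈ 0.0035831)
a + 134*80 = 35/9768 + 134*80 = 35/9768 + 10720 = 104712995/9768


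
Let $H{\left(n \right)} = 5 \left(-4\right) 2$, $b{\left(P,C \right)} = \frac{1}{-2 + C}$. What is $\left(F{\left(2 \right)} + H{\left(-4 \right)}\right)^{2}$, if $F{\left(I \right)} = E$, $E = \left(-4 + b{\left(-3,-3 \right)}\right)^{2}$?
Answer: $\frac{312481}{625} \approx 499.97$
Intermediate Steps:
$H{\left(n \right)} = -40$ ($H{\left(n \right)} = \left(-20\right) 2 = -40$)
$E = \frac{441}{25}$ ($E = \left(-4 + \frac{1}{-2 - 3}\right)^{2} = \left(-4 + \frac{1}{-5}\right)^{2} = \left(-4 - \frac{1}{5}\right)^{2} = \left(- \frac{21}{5}\right)^{2} = \frac{441}{25} \approx 17.64$)
$F{\left(I \right)} = \frac{441}{25}$
$\left(F{\left(2 \right)} + H{\left(-4 \right)}\right)^{2} = \left(\frac{441}{25} - 40\right)^{2} = \left(- \frac{559}{25}\right)^{2} = \frac{312481}{625}$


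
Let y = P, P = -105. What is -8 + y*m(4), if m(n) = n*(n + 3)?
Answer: -2948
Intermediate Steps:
y = -105
m(n) = n*(3 + n)
-8 + y*m(4) = -8 - 420*(3 + 4) = -8 - 420*7 = -8 - 105*28 = -8 - 2940 = -2948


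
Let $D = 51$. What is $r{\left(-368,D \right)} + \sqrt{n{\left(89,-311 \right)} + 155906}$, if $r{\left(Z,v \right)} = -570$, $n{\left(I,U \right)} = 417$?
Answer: $-570 + \sqrt{156323} \approx -174.62$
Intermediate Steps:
$r{\left(-368,D \right)} + \sqrt{n{\left(89,-311 \right)} + 155906} = -570 + \sqrt{417 + 155906} = -570 + \sqrt{156323}$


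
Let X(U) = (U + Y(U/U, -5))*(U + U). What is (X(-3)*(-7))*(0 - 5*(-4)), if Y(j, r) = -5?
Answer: -6720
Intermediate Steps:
X(U) = 2*U*(-5 + U) (X(U) = (U - 5)*(U + U) = (-5 + U)*(2*U) = 2*U*(-5 + U))
(X(-3)*(-7))*(0 - 5*(-4)) = ((2*(-3)*(-5 - 3))*(-7))*(0 - 5*(-4)) = ((2*(-3)*(-8))*(-7))*(0 + 20) = (48*(-7))*20 = -336*20 = -6720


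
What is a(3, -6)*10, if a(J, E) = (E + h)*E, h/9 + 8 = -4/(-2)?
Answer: 3600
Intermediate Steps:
h = -54 (h = -72 + 9*(-4/(-2)) = -72 + 9*(-4*(-1/2)) = -72 + 9*2 = -72 + 18 = -54)
a(J, E) = E*(-54 + E) (a(J, E) = (E - 54)*E = (-54 + E)*E = E*(-54 + E))
a(3, -6)*10 = -6*(-54 - 6)*10 = -6*(-60)*10 = 360*10 = 3600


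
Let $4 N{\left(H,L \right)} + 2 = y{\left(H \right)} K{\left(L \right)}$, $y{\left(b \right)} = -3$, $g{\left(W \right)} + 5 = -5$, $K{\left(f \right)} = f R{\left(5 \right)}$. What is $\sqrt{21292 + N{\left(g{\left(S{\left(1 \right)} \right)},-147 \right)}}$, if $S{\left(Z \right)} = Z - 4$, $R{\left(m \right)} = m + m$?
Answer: $\sqrt{22394} \approx 149.65$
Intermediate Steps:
$R{\left(m \right)} = 2 m$
$S{\left(Z \right)} = -4 + Z$
$K{\left(f \right)} = 10 f$ ($K{\left(f \right)} = f 2 \cdot 5 = f 10 = 10 f$)
$g{\left(W \right)} = -10$ ($g{\left(W \right)} = -5 - 5 = -10$)
$N{\left(H,L \right)} = - \frac{1}{2} - \frac{15 L}{2}$ ($N{\left(H,L \right)} = - \frac{1}{2} + \frac{\left(-3\right) 10 L}{4} = - \frac{1}{2} + \frac{\left(-30\right) L}{4} = - \frac{1}{2} - \frac{15 L}{2}$)
$\sqrt{21292 + N{\left(g{\left(S{\left(1 \right)} \right)},-147 \right)}} = \sqrt{21292 - -1102} = \sqrt{21292 + \left(- \frac{1}{2} + \frac{2205}{2}\right)} = \sqrt{21292 + 1102} = \sqrt{22394}$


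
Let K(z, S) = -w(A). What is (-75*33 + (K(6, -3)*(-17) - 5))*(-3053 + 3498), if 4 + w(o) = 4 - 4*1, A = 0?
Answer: -1133860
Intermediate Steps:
w(o) = -4 (w(o) = -4 + (4 - 4*1) = -4 + (4 - 4) = -4 + 0 = -4)
K(z, S) = 4 (K(z, S) = -1*(-4) = 4)
(-75*33 + (K(6, -3)*(-17) - 5))*(-3053 + 3498) = (-75*33 + (4*(-17) - 5))*(-3053 + 3498) = (-2475 + (-68 - 5))*445 = (-2475 - 73)*445 = -2548*445 = -1133860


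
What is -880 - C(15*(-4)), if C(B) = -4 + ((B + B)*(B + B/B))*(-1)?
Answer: 6204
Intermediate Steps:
C(B) = -4 - 2*B*(1 + B) (C(B) = -4 + ((2*B)*(B + 1))*(-1) = -4 + ((2*B)*(1 + B))*(-1) = -4 + (2*B*(1 + B))*(-1) = -4 - 2*B*(1 + B))
-880 - C(15*(-4)) = -880 - (-4 - 30*(-4) - 2*(15*(-4))**2) = -880 - (-4 - 2*(-60) - 2*(-60)**2) = -880 - (-4 + 120 - 2*3600) = -880 - (-4 + 120 - 7200) = -880 - 1*(-7084) = -880 + 7084 = 6204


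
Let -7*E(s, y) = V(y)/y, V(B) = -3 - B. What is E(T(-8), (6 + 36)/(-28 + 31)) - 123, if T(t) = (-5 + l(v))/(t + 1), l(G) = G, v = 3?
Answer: -12037/98 ≈ -122.83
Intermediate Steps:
T(t) = -2/(1 + t) (T(t) = (-5 + 3)/(t + 1) = -2/(1 + t))
E(s, y) = -(-3 - y)/(7*y)
E(T(-8), (6 + 36)/(-28 + 31)) - 123 = (3 + (6 + 36)/(-28 + 31))/(7*(((6 + 36)/(-28 + 31)))) - 123 = (3 + 42/3)/(7*((42/3))) - 123 = (3 + 42*(⅓))/(7*((42*(⅓)))) - 123 = (⅐)*(3 + 14)/14 - 123 = (⅐)*(1/14)*17 - 123 = 17/98 - 123 = -12037/98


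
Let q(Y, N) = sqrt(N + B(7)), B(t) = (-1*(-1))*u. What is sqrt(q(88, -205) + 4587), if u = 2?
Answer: sqrt(4587 + I*sqrt(203)) ≈ 67.727 + 0.105*I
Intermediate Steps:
B(t) = 2 (B(t) = -1*(-1)*2 = 1*2 = 2)
q(Y, N) = sqrt(2 + N) (q(Y, N) = sqrt(N + 2) = sqrt(2 + N))
sqrt(q(88, -205) + 4587) = sqrt(sqrt(2 - 205) + 4587) = sqrt(sqrt(-203) + 4587) = sqrt(I*sqrt(203) + 4587) = sqrt(4587 + I*sqrt(203))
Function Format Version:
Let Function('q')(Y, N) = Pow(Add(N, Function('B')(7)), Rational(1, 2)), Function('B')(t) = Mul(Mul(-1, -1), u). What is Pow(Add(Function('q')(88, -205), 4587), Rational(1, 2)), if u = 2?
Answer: Pow(Add(4587, Mul(I, Pow(203, Rational(1, 2)))), Rational(1, 2)) ≈ Add(67.727, Mul(0.105, I))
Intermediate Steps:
Function('B')(t) = 2 (Function('B')(t) = Mul(Mul(-1, -1), 2) = Mul(1, 2) = 2)
Function('q')(Y, N) = Pow(Add(2, N), Rational(1, 2)) (Function('q')(Y, N) = Pow(Add(N, 2), Rational(1, 2)) = Pow(Add(2, N), Rational(1, 2)))
Pow(Add(Function('q')(88, -205), 4587), Rational(1, 2)) = Pow(Add(Pow(Add(2, -205), Rational(1, 2)), 4587), Rational(1, 2)) = Pow(Add(Pow(-203, Rational(1, 2)), 4587), Rational(1, 2)) = Pow(Add(Mul(I, Pow(203, Rational(1, 2))), 4587), Rational(1, 2)) = Pow(Add(4587, Mul(I, Pow(203, Rational(1, 2)))), Rational(1, 2))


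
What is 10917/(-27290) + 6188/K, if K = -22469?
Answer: -414164593/613179010 ≈ -0.67544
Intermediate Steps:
10917/(-27290) + 6188/K = 10917/(-27290) + 6188/(-22469) = 10917*(-1/27290) + 6188*(-1/22469) = -10917/27290 - 6188/22469 = -414164593/613179010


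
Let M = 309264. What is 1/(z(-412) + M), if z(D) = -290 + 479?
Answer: 1/309453 ≈ 3.2315e-6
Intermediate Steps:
z(D) = 189
1/(z(-412) + M) = 1/(189 + 309264) = 1/309453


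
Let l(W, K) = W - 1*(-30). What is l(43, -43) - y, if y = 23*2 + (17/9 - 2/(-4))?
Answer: 443/18 ≈ 24.611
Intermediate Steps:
l(W, K) = 30 + W (l(W, K) = W + 30 = 30 + W)
y = 871/18 (y = 46 + (17*(⅑) - 2*(-¼)) = 46 + (17/9 + ½) = 46 + 43/18 = 871/18 ≈ 48.389)
l(43, -43) - y = (30 + 43) - 1*871/18 = 73 - 871/18 = 443/18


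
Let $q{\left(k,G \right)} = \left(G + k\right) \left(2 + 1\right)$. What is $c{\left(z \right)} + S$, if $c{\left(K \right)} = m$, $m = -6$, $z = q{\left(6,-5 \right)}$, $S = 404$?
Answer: $398$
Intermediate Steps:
$q{\left(k,G \right)} = 3 G + 3 k$ ($q{\left(k,G \right)} = \left(G + k\right) 3 = 3 G + 3 k$)
$z = 3$ ($z = 3 \left(-5\right) + 3 \cdot 6 = -15 + 18 = 3$)
$c{\left(K \right)} = -6$
$c{\left(z \right)} + S = -6 + 404 = 398$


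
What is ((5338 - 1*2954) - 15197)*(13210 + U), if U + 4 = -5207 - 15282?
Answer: 93317079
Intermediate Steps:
U = -20493 (U = -4 + (-5207 - 15282) = -4 - 20489 = -20493)
((5338 - 1*2954) - 15197)*(13210 + U) = ((5338 - 1*2954) - 15197)*(13210 - 20493) = ((5338 - 2954) - 15197)*(-7283) = (2384 - 15197)*(-7283) = -12813*(-7283) = 93317079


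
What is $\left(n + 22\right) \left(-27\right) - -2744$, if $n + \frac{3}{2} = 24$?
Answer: $\frac{3085}{2} \approx 1542.5$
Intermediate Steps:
$n = \frac{45}{2}$ ($n = - \frac{3}{2} + 24 = \frac{45}{2} \approx 22.5$)
$\left(n + 22\right) \left(-27\right) - -2744 = \left(\frac{45}{2} + 22\right) \left(-27\right) - -2744 = \frac{89}{2} \left(-27\right) + 2744 = - \frac{2403}{2} + 2744 = \frac{3085}{2}$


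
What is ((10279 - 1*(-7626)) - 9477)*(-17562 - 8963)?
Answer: -223552700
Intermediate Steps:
((10279 - 1*(-7626)) - 9477)*(-17562 - 8963) = ((10279 + 7626) - 9477)*(-26525) = (17905 - 9477)*(-26525) = 8428*(-26525) = -223552700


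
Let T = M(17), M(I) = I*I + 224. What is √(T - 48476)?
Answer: I*√47963 ≈ 219.0*I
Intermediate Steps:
M(I) = 224 + I² (M(I) = I² + 224 = 224 + I²)
T = 513 (T = 224 + 17² = 224 + 289 = 513)
√(T - 48476) = √(513 - 48476) = √(-47963) = I*√47963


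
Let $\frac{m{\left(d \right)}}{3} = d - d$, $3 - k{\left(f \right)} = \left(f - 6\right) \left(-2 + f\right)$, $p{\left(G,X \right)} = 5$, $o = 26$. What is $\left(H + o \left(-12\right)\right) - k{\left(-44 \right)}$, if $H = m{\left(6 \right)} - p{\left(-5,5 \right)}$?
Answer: $1980$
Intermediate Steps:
$k{\left(f \right)} = 3 - \left(-6 + f\right) \left(-2 + f\right)$ ($k{\left(f \right)} = 3 - \left(f - 6\right) \left(-2 + f\right) = 3 - \left(-6 + f\right) \left(-2 + f\right)$)
$m{\left(d \right)} = 0$ ($m{\left(d \right)} = 3 \left(d - d\right) = 3 \cdot 0 = 0$)
$H = -5$ ($H = 0 - 5 = -5$)
$\left(H + o \left(-12\right)\right) - k{\left(-44 \right)} = \left(-5 + 26 \left(-12\right)\right) - \left(-9 - \left(-44\right)^{2} + 8 \left(-44\right)\right) = \left(-5 - 312\right) - \left(-9 - 1936 - 352\right) = -317 - \left(-9 - 1936 - 352\right) = -317 - -2297 = -317 + 2297 = 1980$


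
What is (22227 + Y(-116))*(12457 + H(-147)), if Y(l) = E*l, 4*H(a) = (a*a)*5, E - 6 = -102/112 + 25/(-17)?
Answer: 819379972633/952 ≈ 8.6069e+8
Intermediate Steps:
E = 3445/952 (E = 6 + (-102/112 + 25/(-17)) = 6 + (-102*1/112 + 25*(-1/17)) = 6 + (-51/56 - 25/17) = 6 - 2267/952 = 3445/952 ≈ 3.6187)
H(a) = 5*a**2/4 (H(a) = ((a*a)*5)/4 = (a**2*5)/4 = (5*a**2)/4 = 5*a**2/4)
Y(l) = 3445*l/952
(22227 + Y(-116))*(12457 + H(-147)) = (22227 + (3445/952)*(-116))*(12457 + (5/4)*(-147)**2) = (22227 - 99905/238)*(12457 + (5/4)*21609) = 5190121*(12457 + 108045/4)/238 = (5190121/238)*(157873/4) = 819379972633/952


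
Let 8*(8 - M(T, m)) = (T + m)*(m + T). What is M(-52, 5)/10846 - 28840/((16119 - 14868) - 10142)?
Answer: 13279775/4125424 ≈ 3.2190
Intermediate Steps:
M(T, m) = 8 - (T + m)²/8 (M(T, m) = 8 - (T + m)*(m + T)/8 = 8 - (T + m)*(T + m)/8 = 8 - (T + m)²/8)
M(-52, 5)/10846 - 28840/((16119 - 14868) - 10142) = (8 - (-52 + 5)²/8)/10846 - 28840/((16119 - 14868) - 10142) = (8 - ⅛*(-47)²)*(1/10846) - 28840/(1251 - 10142) = (8 - ⅛*2209)*(1/10846) - 28840/(-8891) = (8 - 2209/8)*(1/10846) - 28840*(-1/8891) = -2145/8*1/10846 + 28840/8891 = -195/7888 + 28840/8891 = 13279775/4125424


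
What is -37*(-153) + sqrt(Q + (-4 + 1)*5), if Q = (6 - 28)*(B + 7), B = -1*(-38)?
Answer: 5661 + I*sqrt(1005) ≈ 5661.0 + 31.702*I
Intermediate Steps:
B = 38
Q = -990 (Q = (6 - 28)*(38 + 7) = -22*45 = -990)
-37*(-153) + sqrt(Q + (-4 + 1)*5) = -37*(-153) + sqrt(-990 + (-4 + 1)*5) = 5661 + sqrt(-990 - 3*5) = 5661 + sqrt(-990 - 15) = 5661 + sqrt(-1005) = 5661 + I*sqrt(1005)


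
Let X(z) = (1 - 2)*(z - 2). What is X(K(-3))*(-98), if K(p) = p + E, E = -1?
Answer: -588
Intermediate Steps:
K(p) = -1 + p (K(p) = p - 1 = -1 + p)
X(z) = 2 - z (X(z) = -(-2 + z) = 2 - z)
X(K(-3))*(-98) = (2 - (-1 - 3))*(-98) = (2 - 1*(-4))*(-98) = (2 + 4)*(-98) = 6*(-98) = -588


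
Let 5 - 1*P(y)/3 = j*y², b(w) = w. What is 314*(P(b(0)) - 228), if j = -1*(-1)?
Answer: -66882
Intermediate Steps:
j = 1
P(y) = 15 - 3*y²
314*(P(b(0)) - 228) = 314*((15 - 3*0²) - 228) = 314*((15 - 3*0) - 228) = 314*((15 + 0) - 228) = 314*(15 - 228) = 314*(-213) = -66882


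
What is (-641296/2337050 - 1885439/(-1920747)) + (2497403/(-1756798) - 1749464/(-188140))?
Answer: 318412597966180211336839/37092076281406446755550 ≈ 8.5844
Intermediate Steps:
(-641296/2337050 - 1885439/(-1920747)) + (2497403/(-1756798) - 1749464/(-188140)) = (-641296*1/2337050 - 1885439*(-1/1920747)) + (2497403*(-1/1756798) - 1749464*(-1/188140)) = (-320648/1168525 + 1885439/1920747) + (-2497403/1756798 + 437366/47035) = 1587298923419/2244440888175 + 650898363963/82630993930 = 318412597966180211336839/37092076281406446755550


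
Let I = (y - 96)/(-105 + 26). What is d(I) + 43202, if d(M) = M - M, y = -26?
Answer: 43202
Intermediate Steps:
I = 122/79 (I = (-26 - 96)/(-105 + 26) = -122/(-79) = -122*(-1/79) = 122/79 ≈ 1.5443)
d(M) = 0
d(I) + 43202 = 0 + 43202 = 43202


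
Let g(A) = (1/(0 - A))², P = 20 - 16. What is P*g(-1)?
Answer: 4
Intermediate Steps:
P = 4
g(A) = A⁻² (g(A) = (1/(-A))² = (-1/A)² = A⁻²)
P*g(-1) = 4/(-1)² = 4*1 = 4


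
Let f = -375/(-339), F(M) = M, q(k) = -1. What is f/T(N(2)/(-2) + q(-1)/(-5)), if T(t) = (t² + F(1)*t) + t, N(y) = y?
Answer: -3125/2712 ≈ -1.1523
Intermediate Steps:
f = 125/113 (f = -375*(-1/339) = 125/113 ≈ 1.1062)
T(t) = t² + 2*t (T(t) = (t² + 1*t) + t = (t² + t) + t = (t + t²) + t = t² + 2*t)
f/T(N(2)/(-2) + q(-1)/(-5)) = 125/(113*(((2/(-2) - 1/(-5))*(2 + (2/(-2) - 1/(-5)))))) = 125/(113*(((2*(-½) - 1*(-⅕))*(2 + (2*(-½) - 1*(-⅕)))))) = 125/(113*(((-1 + ⅕)*(2 + (-1 + ⅕))))) = 125/(113*((-4*(2 - ⅘)/5))) = 125/(113*((-⅘*6/5))) = 125/(113*(-24/25)) = (125/113)*(-25/24) = -3125/2712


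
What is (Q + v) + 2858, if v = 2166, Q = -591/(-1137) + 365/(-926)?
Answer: 1763236983/350954 ≈ 5024.1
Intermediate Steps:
Q = 44087/350954 (Q = -591*(-1/1137) + 365*(-1/926) = 197/379 - 365/926 = 44087/350954 ≈ 0.12562)
(Q + v) + 2858 = (44087/350954 + 2166) + 2858 = 760210451/350954 + 2858 = 1763236983/350954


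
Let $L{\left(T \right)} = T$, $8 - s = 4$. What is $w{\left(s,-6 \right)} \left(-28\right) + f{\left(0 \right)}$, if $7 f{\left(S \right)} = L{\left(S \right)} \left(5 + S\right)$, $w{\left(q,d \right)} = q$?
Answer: $-112$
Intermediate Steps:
$s = 4$ ($s = 8 - 4 = 4$)
$f{\left(S \right)} = \frac{S \left(5 + S\right)}{7}$
$w{\left(s,-6 \right)} \left(-28\right) + f{\left(0 \right)} = 4 \left(-28\right) + \frac{1}{7} \cdot 0 \left(5 + 0\right) = -112 + \frac{1}{7} \cdot 0 \cdot 5 = -112 + 0 = -112$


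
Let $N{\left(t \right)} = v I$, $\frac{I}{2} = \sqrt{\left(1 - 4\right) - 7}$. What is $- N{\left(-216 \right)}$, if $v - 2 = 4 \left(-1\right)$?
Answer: $4 i \sqrt{10} \approx 12.649 i$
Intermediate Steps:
$v = -2$ ($v = 2 + 4 \left(-1\right) = 2 - 4 = -2$)
$I = 2 i \sqrt{10}$ ($I = 2 \sqrt{\left(1 - 4\right) - 7} = 2 \sqrt{-3 - 7} = 2 \sqrt{-10} = 2 i \sqrt{10} \approx 6.3246 i$)
$N{\left(t \right)} = - 4 i \sqrt{10}$ ($N{\left(t \right)} = - 2 \cdot 2 i \sqrt{10} = - 4 i \sqrt{10}$)
$- N{\left(-216 \right)} = - \left(-4\right) i \sqrt{10} = 4 i \sqrt{10}$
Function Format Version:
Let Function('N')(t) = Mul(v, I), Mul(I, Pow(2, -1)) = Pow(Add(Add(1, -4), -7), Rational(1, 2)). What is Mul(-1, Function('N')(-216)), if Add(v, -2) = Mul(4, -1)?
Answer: Mul(4, I, Pow(10, Rational(1, 2))) ≈ Mul(12.649, I)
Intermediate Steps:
v = -2 (v = Add(2, Mul(4, -1)) = Add(2, -4) = -2)
I = Mul(2, I, Pow(10, Rational(1, 2))) (I = Mul(2, Pow(Add(Add(1, -4), -7), Rational(1, 2))) = Mul(2, Pow(Add(-3, -7), Rational(1, 2))) = Mul(2, Pow(-10, Rational(1, 2))) = Mul(2, Mul(I, Pow(10, Rational(1, 2)))) = Mul(2, I, Pow(10, Rational(1, 2))) ≈ Mul(6.3246, I))
Function('N')(t) = Mul(-4, I, Pow(10, Rational(1, 2))) (Function('N')(t) = Mul(-2, Mul(2, I, Pow(10, Rational(1, 2)))) = Mul(-4, I, Pow(10, Rational(1, 2))))
Mul(-1, Function('N')(-216)) = Mul(-1, Mul(-4, I, Pow(10, Rational(1, 2)))) = Mul(4, I, Pow(10, Rational(1, 2)))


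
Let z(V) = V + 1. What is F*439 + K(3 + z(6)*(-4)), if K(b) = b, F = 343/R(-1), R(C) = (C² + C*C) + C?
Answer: 150552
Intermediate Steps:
z(V) = 1 + V
R(C) = C + 2*C² (R(C) = (C² + C²) + C = 2*C² + C = C + 2*C²)
F = 343 (F = 343/((-(1 + 2*(-1)))) = 343/((-(1 - 2))) = 343/((-1*(-1))) = 343/1 = 343*1 = 343)
F*439 + K(3 + z(6)*(-4)) = 343*439 + (3 + (1 + 6)*(-4)) = 150577 + (3 + 7*(-4)) = 150577 + (3 - 28) = 150577 - 25 = 150552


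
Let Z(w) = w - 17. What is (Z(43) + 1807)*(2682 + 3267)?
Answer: 10904517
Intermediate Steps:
Z(w) = -17 + w
(Z(43) + 1807)*(2682 + 3267) = ((-17 + 43) + 1807)*(2682 + 3267) = (26 + 1807)*5949 = 1833*5949 = 10904517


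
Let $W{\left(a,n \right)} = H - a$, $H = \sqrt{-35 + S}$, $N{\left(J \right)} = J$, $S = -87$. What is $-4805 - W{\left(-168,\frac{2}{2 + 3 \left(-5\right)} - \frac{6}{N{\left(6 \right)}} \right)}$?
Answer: $-4973 - i \sqrt{122} \approx -4973.0 - 11.045 i$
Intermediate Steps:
$H = i \sqrt{122}$ ($H = \sqrt{-35 - 87} = \sqrt{-122} = i \sqrt{122} \approx 11.045 i$)
$W{\left(a,n \right)} = - a + i \sqrt{122}$ ($W{\left(a,n \right)} = i \sqrt{122} - a = - a + i \sqrt{122}$)
$-4805 - W{\left(-168,\frac{2}{2 + 3 \left(-5\right)} - \frac{6}{N{\left(6 \right)}} \right)} = -4805 - \left(\left(-1\right) \left(-168\right) + i \sqrt{122}\right) = -4805 - \left(168 + i \sqrt{122}\right) = -4973 - i \sqrt{122}$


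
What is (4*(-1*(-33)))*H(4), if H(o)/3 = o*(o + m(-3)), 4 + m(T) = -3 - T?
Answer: 0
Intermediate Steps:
m(T) = -7 - T (m(T) = -4 + (-3 - T) = -7 - T)
H(o) = 3*o*(-4 + o) (H(o) = 3*(o*(o + (-7 - 1*(-3)))) = 3*(o*(o + (-7 + 3))) = 3*(o*(o - 4)) = 3*(o*(-4 + o)) = 3*o*(-4 + o))
(4*(-1*(-33)))*H(4) = (4*(-1*(-33)))*(3*4*(-4 + 4)) = (4*33)*(3*4*0) = 132*0 = 0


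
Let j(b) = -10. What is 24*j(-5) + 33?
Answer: -207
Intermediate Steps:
24*j(-5) + 33 = 24*(-10) + 33 = -240 + 33 = -207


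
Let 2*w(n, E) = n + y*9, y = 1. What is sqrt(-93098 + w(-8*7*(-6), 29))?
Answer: I*sqrt(371702)/2 ≈ 304.84*I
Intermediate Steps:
w(n, E) = 9/2 + n/2 (w(n, E) = (n + 1*9)/2 = (n + 9)/2 = (9 + n)/2 = 9/2 + n/2)
sqrt(-93098 + w(-8*7*(-6), 29)) = sqrt(-93098 + (9/2 + (-8*7*(-6))/2)) = sqrt(-93098 + (9/2 + (-56*(-6))/2)) = sqrt(-93098 + (9/2 + (1/2)*336)) = sqrt(-93098 + (9/2 + 168)) = sqrt(-93098 + 345/2) = sqrt(-185851/2) = I*sqrt(371702)/2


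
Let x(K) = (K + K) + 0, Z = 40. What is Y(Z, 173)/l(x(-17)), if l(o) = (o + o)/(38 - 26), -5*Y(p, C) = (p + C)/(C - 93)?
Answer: 639/6800 ≈ 0.093971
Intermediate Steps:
Y(p, C) = -(C + p)/(5*(-93 + C)) (Y(p, C) = -(p + C)/(5*(C - 93)) = -(C + p)/(5*(-93 + C)))
x(K) = 2*K (x(K) = 2*K + 0 = 2*K)
l(o) = o/6 (l(o) = (2*o)/12 = (2*o)*(1/12) = o/6)
Y(Z, 173)/l(x(-17)) = ((-1*173 - 1*40)/(5*(-93 + 173)))/(((2*(-17))/6)) = ((1/5)*(-173 - 40)/80)/(((1/6)*(-34))) = ((1/5)*(1/80)*(-213))/(-17/3) = -213/400*(-3/17) = 639/6800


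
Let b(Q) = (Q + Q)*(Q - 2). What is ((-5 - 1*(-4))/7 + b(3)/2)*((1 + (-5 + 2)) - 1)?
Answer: -60/7 ≈ -8.5714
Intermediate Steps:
b(Q) = 2*Q*(-2 + Q) (b(Q) = (2*Q)*(-2 + Q) = 2*Q*(-2 + Q))
((-5 - 1*(-4))/7 + b(3)/2)*((1 + (-5 + 2)) - 1) = ((-5 - 1*(-4))/7 + (2*3*(-2 + 3))/2)*((1 + (-5 + 2)) - 1) = ((-5 + 4)*(1/7) + (2*3*1)*(1/2))*((1 - 3) - 1) = (-1*1/7 + 6*(1/2))*(-2 - 1) = (-1/7 + 3)*(-3) = (20/7)*(-3) = -60/7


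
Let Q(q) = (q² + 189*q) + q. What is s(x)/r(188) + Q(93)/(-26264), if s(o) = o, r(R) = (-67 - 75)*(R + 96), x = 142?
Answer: -1875215/1864744 ≈ -1.0056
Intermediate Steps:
r(R) = -13632 - 142*R (r(R) = -142*(96 + R) = -13632 - 142*R)
Q(q) = q² + 190*q
s(x)/r(188) + Q(93)/(-26264) = 142/(-13632 - 142*188) + (93*(190 + 93))/(-26264) = 142/(-13632 - 26696) + (93*283)*(-1/26264) = 142/(-40328) + 26319*(-1/26264) = 142*(-1/40328) - 26319/26264 = -1/284 - 26319/26264 = -1875215/1864744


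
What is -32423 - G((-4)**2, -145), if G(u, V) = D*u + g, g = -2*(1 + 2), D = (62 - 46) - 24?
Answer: -32289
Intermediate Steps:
D = -8 (D = 16 - 24 = -8)
g = -6 (g = -2*3 = -6)
G(u, V) = -6 - 8*u (G(u, V) = -8*u - 6 = -6 - 8*u)
-32423 - G((-4)**2, -145) = -32423 - (-6 - 8*(-4)**2) = -32423 - (-6 - 8*16) = -32423 - (-6 - 128) = -32423 - 1*(-134) = -32423 + 134 = -32289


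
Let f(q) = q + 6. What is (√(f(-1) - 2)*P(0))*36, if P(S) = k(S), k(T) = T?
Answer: 0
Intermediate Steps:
P(S) = S
f(q) = 6 + q
(√(f(-1) - 2)*P(0))*36 = (√((6 - 1) - 2)*0)*36 = (√(5 - 2)*0)*36 = (√3*0)*36 = 0*36 = 0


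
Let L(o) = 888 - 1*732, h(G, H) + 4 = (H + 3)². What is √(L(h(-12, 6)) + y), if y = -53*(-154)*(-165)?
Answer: I*√1346574 ≈ 1160.4*I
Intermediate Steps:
h(G, H) = -4 + (3 + H)² (h(G, H) = -4 + (H + 3)² = -4 + (3 + H)²)
L(o) = 156 (L(o) = 888 - 732 = 156)
y = -1346730 (y = 8162*(-165) = -1346730)
√(L(h(-12, 6)) + y) = √(156 - 1346730) = √(-1346574) = I*√1346574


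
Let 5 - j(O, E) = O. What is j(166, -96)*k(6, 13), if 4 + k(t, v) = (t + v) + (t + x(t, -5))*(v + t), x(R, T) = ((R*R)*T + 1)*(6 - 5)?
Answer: 526792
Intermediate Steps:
j(O, E) = 5 - O
x(R, T) = 1 + T*R² (x(R, T) = (R²*T + 1)*1 = (T*R² + 1)*1 = (1 + T*R²)*1 = 1 + T*R²)
k(t, v) = -4 + t + v + (t + v)*(1 + t - 5*t²) (k(t, v) = -4 + ((t + v) + (t + (1 - 5*t²))*(v + t)) = -4 + ((t + v) + (1 + t - 5*t²)*(t + v)) = -4 + ((t + v) + (t + v)*(1 + t - 5*t²)) = -4 + (t + v + (t + v)*(1 + t - 5*t²)) = -4 + t + v + (t + v)*(1 + t - 5*t²))
j(166, -96)*k(6, 13) = (5 - 1*166)*(-4 + 6² - 5*6³ + 2*6 + 2*13 + 6*13 - 5*13*6²) = (5 - 166)*(-4 + 36 - 5*216 + 12 + 26 + 78 - 5*13*36) = -161*(-4 + 36 - 1080 + 12 + 26 + 78 - 2340) = -161*(-3272) = 526792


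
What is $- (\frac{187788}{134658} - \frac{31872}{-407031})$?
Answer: $- \frac{4484853178}{3044998911} \approx -1.4729$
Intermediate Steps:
$- (\frac{187788}{134658} - \frac{31872}{-407031}) = - (187788 \cdot \frac{1}{134658} - - \frac{10624}{135677}) = - (\frac{31298}{22443} + \frac{10624}{135677}) = \left(-1\right) \frac{4484853178}{3044998911} = - \frac{4484853178}{3044998911}$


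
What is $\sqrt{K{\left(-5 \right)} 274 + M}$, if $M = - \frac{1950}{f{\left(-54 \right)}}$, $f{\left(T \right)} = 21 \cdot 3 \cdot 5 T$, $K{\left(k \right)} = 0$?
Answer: $\frac{\sqrt{455}}{63} \approx 0.33858$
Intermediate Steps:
$f{\left(T \right)} = 315 T$ ($f{\left(T \right)} = 21 \cdot 15 T = 315 T$)
$M = \frac{65}{567}$ ($M = - \frac{1950}{315 \left(-54\right)} = - \frac{1950}{-17010} = \left(-1950\right) \left(- \frac{1}{17010}\right) = \frac{65}{567} \approx 0.11464$)
$\sqrt{K{\left(-5 \right)} 274 + M} = \sqrt{0 \cdot 274 + \frac{65}{567}} = \sqrt{0 + \frac{65}{567}} = \sqrt{\frac{65}{567}} = \frac{\sqrt{455}}{63}$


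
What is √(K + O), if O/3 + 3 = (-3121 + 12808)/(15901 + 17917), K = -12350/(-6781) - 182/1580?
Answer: 89*I*√1666319773681318535/45290671955 ≈ 2.5366*I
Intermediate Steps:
K = 9139429/5356990 (K = -12350*(-1/6781) - 182*1/1580 = 12350/6781 - 91/790 = 9139429/5356990 ≈ 1.7061)
O = -275301/33818 (O = -9 + 3*((-3121 + 12808)/(15901 + 17917)) = -9 + 3*(9687/33818) = -9 + 29061/33818 = -275301/33818 ≈ -8.1407)
√(K + O) = √(9139429/5356990 - 275301/33818) = √(-291426873517/45290671955) = 89*I*√1666319773681318535/45290671955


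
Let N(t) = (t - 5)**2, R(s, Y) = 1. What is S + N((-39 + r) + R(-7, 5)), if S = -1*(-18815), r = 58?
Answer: 19040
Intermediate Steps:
N(t) = (-5 + t)**2
S = 18815
S + N((-39 + r) + R(-7, 5)) = 18815 + (-5 + ((-39 + 58) + 1))**2 = 18815 + (-5 + (19 + 1))**2 = 18815 + (-5 + 20)**2 = 18815 + 15**2 = 18815 + 225 = 19040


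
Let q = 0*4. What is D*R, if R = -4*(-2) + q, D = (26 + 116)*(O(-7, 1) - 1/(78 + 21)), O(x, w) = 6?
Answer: 673648/99 ≈ 6804.5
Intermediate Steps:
q = 0
D = 84206/99 (D = (26 + 116)*(6 - 1/(78 + 21)) = 142*(6 - 1/99) = 142*(593/99) = 84206/99 ≈ 850.57)
R = 8 (R = -4*(-2) + 0 = 8 + 0 = 8)
D*R = (84206/99)*8 = 673648/99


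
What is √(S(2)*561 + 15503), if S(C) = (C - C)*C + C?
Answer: 5*√665 ≈ 128.94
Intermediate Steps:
S(C) = C (S(C) = 0*C + C = 0 + C = C)
√(S(2)*561 + 15503) = √(2*561 + 15503) = √(1122 + 15503) = √16625 = 5*√665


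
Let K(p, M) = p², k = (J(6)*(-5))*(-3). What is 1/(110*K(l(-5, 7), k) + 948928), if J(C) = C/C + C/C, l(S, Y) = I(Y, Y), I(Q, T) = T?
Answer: 1/954318 ≈ 1.0479e-6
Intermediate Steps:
l(S, Y) = Y
J(C) = 2 (J(C) = 1 + 1 = 2)
k = 30 (k = (2*(-5))*(-3) = -10*(-3) = 30)
1/(110*K(l(-5, 7), k) + 948928) = 1/(110*7² + 948928) = 1/(110*49 + 948928) = 1/(5390 + 948928) = 1/954318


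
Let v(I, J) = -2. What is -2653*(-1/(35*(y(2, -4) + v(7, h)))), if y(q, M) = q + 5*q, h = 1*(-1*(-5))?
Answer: 379/50 ≈ 7.5800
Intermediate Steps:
h = 5 (h = 1*5 = 5)
y(q, M) = 6*q
-2653*(-1/(35*(y(2, -4) + v(7, h)))) = -2653*(-1/(35*(6*2 - 2))) = -2653*(-1/(35*(12 - 2))) = -2653/(10*(-35)) = -2653/(-350) = -2653*(-1/350) = 379/50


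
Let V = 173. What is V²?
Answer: 29929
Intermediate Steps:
V² = 173² = 29929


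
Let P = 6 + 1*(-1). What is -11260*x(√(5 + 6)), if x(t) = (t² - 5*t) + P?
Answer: -180160 + 56300*√11 ≈ 6566.0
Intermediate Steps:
P = 5 (P = 6 - 1 = 5)
x(t) = 5 + t² - 5*t (x(t) = (t² - 5*t) + 5 = 5 + t² - 5*t)
-11260*x(√(5 + 6)) = -11260*(5 + (√(5 + 6))² - 5*√(5 + 6)) = -11260*(5 + (√11)² - 5*√11) = -11260*(5 + 11 - 5*√11) = -11260*(16 - 5*√11) = -180160 + 56300*√11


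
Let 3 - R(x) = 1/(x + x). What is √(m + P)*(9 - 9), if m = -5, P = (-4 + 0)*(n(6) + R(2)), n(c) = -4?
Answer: 0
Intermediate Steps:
R(x) = 3 - 1/(2*x) (R(x) = 3 - 1/(x + x) = 3 - 1/(2*x))
P = 5 (P = (-4 + 0)*(-4 + (3 - ½/2)) = -4*(-4 + (3 - ½*½)) = -4*(-4 + (3 - ¼)) = -4*(-4 + 11/4) = -4*(-5/4) = 5)
√(m + P)*(9 - 9) = √(-5 + 5)*(9 - 9) = √0*0 = 0*0 = 0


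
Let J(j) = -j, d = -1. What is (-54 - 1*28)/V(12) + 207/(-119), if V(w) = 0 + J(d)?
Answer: -9965/119 ≈ -83.740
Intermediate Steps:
V(w) = 1 (V(w) = 0 - 1*(-1) = 0 + 1 = 1)
(-54 - 1*28)/V(12) + 207/(-119) = (-54 - 1*28)/1 + 207/(-119) = (-54 - 28)*1 + 207*(-1/119) = -82*1 - 207/119 = -82 - 207/119 = -9965/119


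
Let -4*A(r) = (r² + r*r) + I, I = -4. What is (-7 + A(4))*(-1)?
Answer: 14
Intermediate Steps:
A(r) = 1 - r²/2 (A(r) = -((r² + r*r) - 4)/4 = -((r² + r²) - 4)/4 = -(2*r² - 4)/4 = -(-4 + 2*r²)/4 = 1 - r²/2)
(-7 + A(4))*(-1) = (-7 + (1 - ½*4²))*(-1) = (-7 + (1 - ½*16))*(-1) = (-7 + (1 - 8))*(-1) = (-7 - 7)*(-1) = -14*(-1) = 14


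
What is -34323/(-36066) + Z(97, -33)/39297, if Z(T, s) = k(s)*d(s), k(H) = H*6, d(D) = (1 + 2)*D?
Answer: 228417407/157476178 ≈ 1.4505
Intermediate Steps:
d(D) = 3*D
k(H) = 6*H
Z(T, s) = 18*s² (Z(T, s) = (6*s)*(3*s) = 18*s²)
-34323/(-36066) + Z(97, -33)/39297 = -34323/(-36066) + (18*(-33)²)/39297 = -34323*(-1/36066) + (18*1089)*(1/39297) = 11441/12022 + 19602*(1/39297) = 11441/12022 + 6534/13099 = 228417407/157476178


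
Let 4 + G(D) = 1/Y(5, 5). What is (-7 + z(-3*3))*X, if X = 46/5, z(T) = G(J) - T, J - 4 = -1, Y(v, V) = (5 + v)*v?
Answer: -2277/125 ≈ -18.216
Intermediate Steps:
Y(v, V) = v*(5 + v)
J = 3 (J = 4 - 1 = 3)
G(D) = -199/50 (G(D) = -4 + 1/(5*(5 + 5)) = -4 + 1/(5*10) = -4 + 1/50 = -199/50)
z(T) = -199/50 - T
X = 46/5 (X = 46*(1/5) = 46/5 ≈ 9.2000)
(-7 + z(-3*3))*X = (-7 + (-199/50 - (-3)*3))*(46/5) = (-7 + (-199/50 - 1*(-9)))*(46/5) = (-7 + (-199/50 + 9))*(46/5) = (-7 + 251/50)*(46/5) = -99/50*46/5 = -2277/125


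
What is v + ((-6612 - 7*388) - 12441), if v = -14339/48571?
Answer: -1057356438/48571 ≈ -21769.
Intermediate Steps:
v = -14339/48571 (v = -14339*1/48571 = -14339/48571 ≈ -0.29522)
v + ((-6612 - 7*388) - 12441) = -14339/48571 + ((-6612 - 7*388) - 12441) = -14339/48571 + ((-6612 - 2716) - 12441) = -14339/48571 + (-9328 - 12441) = -14339/48571 - 21769 = -1057356438/48571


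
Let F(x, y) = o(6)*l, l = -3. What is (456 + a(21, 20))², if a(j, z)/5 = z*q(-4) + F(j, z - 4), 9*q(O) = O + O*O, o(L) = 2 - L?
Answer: 3794704/9 ≈ 4.2163e+5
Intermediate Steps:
q(O) = O/9 + O²/9 (q(O) = (O + O*O)/9 = (O + O²)/9 = O/9 + O²/9)
F(x, y) = 12 (F(x, y) = (2 - 1*6)*(-3) = (2 - 6)*(-3) = -4*(-3) = 12)
a(j, z) = 60 + 20*z/3 (a(j, z) = 5*(z*((⅑)*(-4)*(1 - 4)) + 12) = 5*(z*((⅑)*(-4)*(-3)) + 12) = 5*(z*(4/3) + 12) = 5*(4*z/3 + 12) = 5*(12 + 4*z/3) = 60 + 20*z/3)
(456 + a(21, 20))² = (456 + (60 + (20/3)*20))² = (456 + (60 + 400/3))² = (456 + 580/3)² = (1948/3)² = 3794704/9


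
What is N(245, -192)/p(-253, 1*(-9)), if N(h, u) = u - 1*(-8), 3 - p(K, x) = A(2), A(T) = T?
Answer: -184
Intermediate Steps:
p(K, x) = 1 (p(K, x) = 3 - 1*2 = 3 - 2 = 1)
N(h, u) = 8 + u (N(h, u) = u + 8 = 8 + u)
N(245, -192)/p(-253, 1*(-9)) = (8 - 192)/1 = -184*1 = -184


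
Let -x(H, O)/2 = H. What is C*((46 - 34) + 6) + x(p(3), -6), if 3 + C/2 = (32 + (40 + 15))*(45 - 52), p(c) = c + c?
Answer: -22044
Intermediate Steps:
p(c) = 2*c
x(H, O) = -2*H
C = -1224 (C = -6 + 2*((32 + (40 + 15))*(45 - 52)) = -6 + 2*((32 + 55)*(-7)) = -6 + 2*(87*(-7)) = -6 + 2*(-609) = -6 - 1218 = -1224)
C*((46 - 34) + 6) + x(p(3), -6) = -1224*((46 - 34) + 6) - 4*3 = -1224*(12 + 6) - 2*6 = -1224*18 - 12 = -22032 - 12 = -22044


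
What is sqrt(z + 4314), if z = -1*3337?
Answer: sqrt(977) ≈ 31.257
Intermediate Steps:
z = -3337
sqrt(z + 4314) = sqrt(-3337 + 4314) = sqrt(977)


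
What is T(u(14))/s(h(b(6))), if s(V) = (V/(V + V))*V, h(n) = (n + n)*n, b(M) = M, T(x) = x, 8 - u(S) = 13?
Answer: -5/36 ≈ -0.13889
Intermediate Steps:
u(S) = -5 (u(S) = 8 - 1*13 = 8 - 13 = -5)
h(n) = 2*n² (h(n) = (2*n)*n = 2*n²)
s(V) = V/2 (s(V) = (V/((2*V)))*V = (V*(1/(2*V)))*V = V/2)
T(u(14))/s(h(b(6))) = -5/((2*6²)/2) = -5/((2*36)/2) = -5/((½)*72) = -5/36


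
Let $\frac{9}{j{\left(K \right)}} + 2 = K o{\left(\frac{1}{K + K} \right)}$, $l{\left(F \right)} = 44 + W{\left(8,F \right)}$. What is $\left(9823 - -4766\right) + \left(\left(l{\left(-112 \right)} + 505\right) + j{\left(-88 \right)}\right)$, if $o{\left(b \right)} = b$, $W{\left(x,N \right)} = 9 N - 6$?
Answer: $14118$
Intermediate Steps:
$W{\left(x,N \right)} = -6 + 9 N$
$l{\left(F \right)} = 38 + 9 F$ ($l{\left(F \right)} = 44 + \left(-6 + 9 F\right) = 38 + 9 F$)
$j{\left(K \right)} = -6$ ($j{\left(K \right)} = \frac{9}{-2 + \frac{K}{K + K}} = \frac{9}{-2 + \frac{K}{2 K}} = \frac{9}{-2 + K \frac{1}{2 K}} = \frac{9}{-2 + \frac{1}{2}} = \frac{9}{- \frac{3}{2}} = 9 \left(- \frac{2}{3}\right) = -6$)
$\left(9823 - -4766\right) + \left(\left(l{\left(-112 \right)} + 505\right) + j{\left(-88 \right)}\right) = \left(9823 - -4766\right) + \left(\left(\left(38 + 9 \left(-112\right)\right) + 505\right) - 6\right) = \left(9823 + 4766\right) + \left(\left(\left(38 - 1008\right) + 505\right) - 6\right) = 14589 + \left(\left(-970 + 505\right) - 6\right) = 14589 - 471 = 14118$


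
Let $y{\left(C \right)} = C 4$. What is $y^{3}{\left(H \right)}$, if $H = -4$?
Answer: $-4096$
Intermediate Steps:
$y{\left(C \right)} = 4 C$
$y^{3}{\left(H \right)} = \left(4 \left(-4\right)\right)^{3} = \left(-16\right)^{3} = -4096$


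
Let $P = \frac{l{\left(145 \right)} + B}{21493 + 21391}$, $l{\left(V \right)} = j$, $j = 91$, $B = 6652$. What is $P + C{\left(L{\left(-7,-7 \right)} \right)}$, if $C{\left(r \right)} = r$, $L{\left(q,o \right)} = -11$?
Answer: $- \frac{464981}{42884} \approx -10.843$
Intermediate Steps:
$l{\left(V \right)} = 91$
$P = \frac{6743}{42884}$ ($P = \frac{91 + 6652}{21493 + 21391} = \frac{6743}{42884} \approx 0.15724$)
$P + C{\left(L{\left(-7,-7 \right)} \right)} = \frac{6743}{42884} - 11 = - \frac{464981}{42884}$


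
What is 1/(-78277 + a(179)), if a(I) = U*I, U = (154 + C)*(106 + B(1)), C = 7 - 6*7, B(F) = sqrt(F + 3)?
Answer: 1/2222231 ≈ 4.5000e-7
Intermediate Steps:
B(F) = sqrt(3 + F)
C = -35 (C = 7 - 42 = -35)
U = 12852 (U = (154 - 35)*(106 + sqrt(3 + 1)) = 119*(106 + sqrt(4)) = 119*(106 + 2) = 119*108 = 12852)
a(I) = 12852*I
1/(-78277 + a(179)) = 1/(-78277 + 12852*179) = 1/(-78277 + 2300508) = 1/2222231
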